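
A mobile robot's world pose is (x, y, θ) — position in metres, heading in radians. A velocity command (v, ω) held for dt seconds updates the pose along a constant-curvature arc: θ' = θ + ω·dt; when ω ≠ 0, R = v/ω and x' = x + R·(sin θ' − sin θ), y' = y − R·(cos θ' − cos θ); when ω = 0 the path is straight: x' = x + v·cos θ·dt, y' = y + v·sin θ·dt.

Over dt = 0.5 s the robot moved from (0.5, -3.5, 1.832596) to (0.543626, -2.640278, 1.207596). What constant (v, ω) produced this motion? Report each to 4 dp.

Δθ = 1.207596 − 1.832596 = -0.625000
ω = Δθ/dt = -0.625000/0.5 = -1.2500
R = −Δy/(cos θ' − cos θ) = -1.4000
v = R·ω = -1.4000·-1.2500 = 1.7500

v = 1.7500, ω = -1.2500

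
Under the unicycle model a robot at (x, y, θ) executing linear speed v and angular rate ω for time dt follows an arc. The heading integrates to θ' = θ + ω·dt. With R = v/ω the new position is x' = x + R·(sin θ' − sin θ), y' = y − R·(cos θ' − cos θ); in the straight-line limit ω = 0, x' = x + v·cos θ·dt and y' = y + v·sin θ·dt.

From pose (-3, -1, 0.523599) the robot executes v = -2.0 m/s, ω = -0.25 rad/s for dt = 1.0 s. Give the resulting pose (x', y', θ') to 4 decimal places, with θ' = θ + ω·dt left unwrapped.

(-4.8384, -1.7742, 0.2736)

θ' = 0.5236 + -0.25·1.0 = 0.2736
R = v/ω = -2.0/-0.25 = 8.0000
x' = -3 + 8.0000·(sin 0.2736 − sin 0.5236) = -4.8384
y' = -1 − 8.0000·(cos 0.2736 − cos 0.5236) = -1.7742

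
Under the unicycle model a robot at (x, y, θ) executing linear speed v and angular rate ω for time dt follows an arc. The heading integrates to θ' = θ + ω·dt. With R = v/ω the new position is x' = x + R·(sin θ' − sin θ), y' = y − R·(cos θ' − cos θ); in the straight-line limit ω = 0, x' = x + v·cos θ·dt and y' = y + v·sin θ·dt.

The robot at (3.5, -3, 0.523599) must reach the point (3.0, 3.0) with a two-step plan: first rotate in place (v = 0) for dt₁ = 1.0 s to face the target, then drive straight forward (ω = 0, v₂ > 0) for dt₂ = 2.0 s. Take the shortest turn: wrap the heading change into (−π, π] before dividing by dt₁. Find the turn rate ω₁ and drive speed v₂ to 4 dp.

heading to target = atan2(3−-3, 3−3.5) = 1.6539
Δθ = wrap(1.6539 − 0.5236) = 1.1303; ω₁ = Δθ/dt₁ = 1.1303
distance = √((3−3.5)² + (3−-3)²) = 6.0208; v₂ = distance/dt₂ = 3.0104

ω₁ = 1.1303, v₂ = 3.0104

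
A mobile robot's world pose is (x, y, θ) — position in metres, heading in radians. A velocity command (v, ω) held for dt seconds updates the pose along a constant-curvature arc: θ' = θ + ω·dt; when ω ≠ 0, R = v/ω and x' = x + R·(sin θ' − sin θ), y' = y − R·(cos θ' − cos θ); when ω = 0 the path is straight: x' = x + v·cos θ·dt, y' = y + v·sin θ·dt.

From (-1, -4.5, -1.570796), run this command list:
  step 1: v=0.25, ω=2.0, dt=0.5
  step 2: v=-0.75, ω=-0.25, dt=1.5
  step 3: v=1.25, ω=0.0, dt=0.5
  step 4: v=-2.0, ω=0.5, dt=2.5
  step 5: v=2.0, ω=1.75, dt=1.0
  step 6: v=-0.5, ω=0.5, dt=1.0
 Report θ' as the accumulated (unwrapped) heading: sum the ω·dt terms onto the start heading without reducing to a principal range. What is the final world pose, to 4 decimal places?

step 1: θ'=-0.5708 (R=0.1250) → pose (-0.9425, -4.6052, -0.5708)
step 2: θ'=-0.9458 (R=3.0000) → pose (-1.7545, -3.8361, -0.9458)
step 3: θ'=-0.9458 (straight) → pose (-1.3888, -4.3429, -0.9458)
step 4: θ'=0.3042 (R=-4.0000) → pose (-5.8308, -2.8670, 0.3042)
step 5: θ'=2.0542 (R=1.1429) → pose (-5.1612, -1.2454, 2.0542)
step 6: θ'=2.5542 (R=-1.0000) → pose (-4.8300, -1.6130, 2.5542)

(-4.8300, -1.6130, 2.5542)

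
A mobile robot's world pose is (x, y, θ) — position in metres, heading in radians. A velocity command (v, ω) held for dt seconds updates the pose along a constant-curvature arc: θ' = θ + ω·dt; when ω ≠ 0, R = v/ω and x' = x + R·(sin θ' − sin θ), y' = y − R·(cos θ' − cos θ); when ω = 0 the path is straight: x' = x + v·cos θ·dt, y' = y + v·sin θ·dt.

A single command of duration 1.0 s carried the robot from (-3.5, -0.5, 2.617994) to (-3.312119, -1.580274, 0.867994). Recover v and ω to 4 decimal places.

Δθ = 0.867994 − 2.617994 = -1.750000
ω = Δθ/dt = -1.750000/1.0 = -1.7500
R = −Δy/(cos θ' − cos θ) = 0.7143
v = R·ω = 0.7143·-1.7500 = -1.2500

v = -1.2500, ω = -1.7500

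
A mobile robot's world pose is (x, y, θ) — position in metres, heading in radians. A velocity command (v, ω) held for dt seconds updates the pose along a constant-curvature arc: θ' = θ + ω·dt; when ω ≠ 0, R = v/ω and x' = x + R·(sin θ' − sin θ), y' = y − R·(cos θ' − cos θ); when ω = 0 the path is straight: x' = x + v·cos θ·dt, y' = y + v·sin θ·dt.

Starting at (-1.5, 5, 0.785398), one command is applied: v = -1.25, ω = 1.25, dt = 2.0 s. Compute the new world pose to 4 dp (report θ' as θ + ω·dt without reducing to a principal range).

(-0.6496, 3.3032, 3.2854)

θ' = 0.7854 + 1.25·2.0 = 3.2854
R = v/ω = -1.25/1.25 = -1.0000
x' = -1.5 + -1.0000·(sin 3.2854 − sin 0.7854) = -0.6496
y' = 5 − -1.0000·(cos 3.2854 − cos 0.7854) = 3.3032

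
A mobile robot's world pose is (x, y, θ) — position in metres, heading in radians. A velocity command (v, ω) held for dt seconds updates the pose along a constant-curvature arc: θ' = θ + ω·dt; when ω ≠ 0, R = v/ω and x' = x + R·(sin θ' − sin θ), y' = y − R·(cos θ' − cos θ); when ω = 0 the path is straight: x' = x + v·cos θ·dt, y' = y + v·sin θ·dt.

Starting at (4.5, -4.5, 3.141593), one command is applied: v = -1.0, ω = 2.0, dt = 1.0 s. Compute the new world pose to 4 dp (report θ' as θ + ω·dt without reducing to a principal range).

(4.9546, -3.7919, 5.1416)

θ' = 3.1416 + 2.0·1.0 = 5.1416
R = v/ω = -1.0/2.0 = -0.5000
x' = 4.5 + -0.5000·(sin 5.1416 − sin 3.1416) = 4.9546
y' = -4.5 − -0.5000·(cos 5.1416 − cos 3.1416) = -3.7919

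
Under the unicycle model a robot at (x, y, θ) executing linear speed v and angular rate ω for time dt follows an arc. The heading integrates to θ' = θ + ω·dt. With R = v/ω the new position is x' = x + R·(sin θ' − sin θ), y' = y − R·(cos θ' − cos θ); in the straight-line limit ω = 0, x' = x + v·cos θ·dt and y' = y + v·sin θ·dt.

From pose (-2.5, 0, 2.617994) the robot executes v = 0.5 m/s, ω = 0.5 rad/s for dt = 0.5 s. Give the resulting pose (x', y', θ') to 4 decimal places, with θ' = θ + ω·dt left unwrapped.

θ' = 2.6180 + 0.5·0.5 = 2.8680
R = v/ω = 0.5/0.5 = 1.0000
x' = -2.5 + 1.0000·(sin 2.8680 − sin 2.6180) = -2.7298
y' = 0 − 1.0000·(cos 2.8680 − cos 2.6180) = 0.0968

(-2.7298, 0.0968, 2.8680)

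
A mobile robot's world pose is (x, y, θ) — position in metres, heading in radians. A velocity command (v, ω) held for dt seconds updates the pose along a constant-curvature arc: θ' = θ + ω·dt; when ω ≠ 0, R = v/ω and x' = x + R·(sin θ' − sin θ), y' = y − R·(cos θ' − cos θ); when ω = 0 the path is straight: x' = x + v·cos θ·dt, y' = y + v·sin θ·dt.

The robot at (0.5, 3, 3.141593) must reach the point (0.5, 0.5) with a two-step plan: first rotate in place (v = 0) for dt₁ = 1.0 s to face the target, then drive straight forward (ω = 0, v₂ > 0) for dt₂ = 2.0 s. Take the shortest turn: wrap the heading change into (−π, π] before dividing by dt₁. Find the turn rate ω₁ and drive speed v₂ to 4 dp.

ω₁ = 1.5708, v₂ = 1.2500

heading to target = atan2(0.5−3, 0.5−0.5) = -1.5708
Δθ = wrap(-1.5708 − 3.1416) = 1.5708; ω₁ = Δθ/dt₁ = 1.5708
distance = √((0.5−0.5)² + (0.5−3)²) = 2.5000; v₂ = distance/dt₂ = 1.2500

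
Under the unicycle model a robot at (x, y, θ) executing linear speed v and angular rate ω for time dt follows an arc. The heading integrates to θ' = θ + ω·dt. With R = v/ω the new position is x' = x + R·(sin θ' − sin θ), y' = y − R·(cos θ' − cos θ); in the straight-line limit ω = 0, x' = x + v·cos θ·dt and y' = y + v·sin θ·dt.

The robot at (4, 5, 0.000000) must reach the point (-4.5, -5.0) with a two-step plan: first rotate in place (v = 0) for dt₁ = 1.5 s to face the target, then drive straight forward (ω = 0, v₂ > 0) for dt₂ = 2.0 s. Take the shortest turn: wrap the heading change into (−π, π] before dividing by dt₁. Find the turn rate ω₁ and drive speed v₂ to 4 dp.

heading to target = atan2(-5−5, -4.5−4) = -2.2753
Δθ = wrap(-2.2753 − 0.0000) = -2.2753; ω₁ = Δθ/dt₁ = -1.5169
distance = √((-4.5−4)² + (-5−5)²) = 13.1244; v₂ = distance/dt₂ = 6.5622

ω₁ = -1.5169, v₂ = 6.5622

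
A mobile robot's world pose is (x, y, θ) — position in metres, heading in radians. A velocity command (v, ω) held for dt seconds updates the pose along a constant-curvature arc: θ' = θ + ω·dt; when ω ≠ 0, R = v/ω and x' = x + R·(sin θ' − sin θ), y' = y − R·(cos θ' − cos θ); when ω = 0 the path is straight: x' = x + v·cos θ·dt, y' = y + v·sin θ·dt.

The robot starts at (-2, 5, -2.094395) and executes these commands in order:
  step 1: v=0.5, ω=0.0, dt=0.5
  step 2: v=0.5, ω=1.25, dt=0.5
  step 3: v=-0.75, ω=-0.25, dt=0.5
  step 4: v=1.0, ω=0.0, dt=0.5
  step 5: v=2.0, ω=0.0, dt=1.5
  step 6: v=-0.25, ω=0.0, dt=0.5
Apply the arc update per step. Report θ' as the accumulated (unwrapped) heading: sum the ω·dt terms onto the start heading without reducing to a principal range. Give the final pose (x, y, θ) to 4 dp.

step 1: θ'=-2.0944 (straight) → pose (-2.1250, 4.7835, -2.0944)
step 2: θ'=-1.4694 (R=0.4000) → pose (-2.1765, 4.5430, -1.4694)
step 3: θ'=-1.5944 (R=3.0000) → pose (-2.1911, 4.9175, -1.5944)
step 4: θ'=-1.5944 (straight) → pose (-2.2029, 4.4176, -1.5944)
step 5: θ'=-1.5944 (straight) → pose (-2.2737, 1.4184, -1.5944)
step 6: θ'=-1.5944 (straight) → pose (-2.2707, 1.5434, -1.5944)

(-2.2707, 1.5434, -1.5944)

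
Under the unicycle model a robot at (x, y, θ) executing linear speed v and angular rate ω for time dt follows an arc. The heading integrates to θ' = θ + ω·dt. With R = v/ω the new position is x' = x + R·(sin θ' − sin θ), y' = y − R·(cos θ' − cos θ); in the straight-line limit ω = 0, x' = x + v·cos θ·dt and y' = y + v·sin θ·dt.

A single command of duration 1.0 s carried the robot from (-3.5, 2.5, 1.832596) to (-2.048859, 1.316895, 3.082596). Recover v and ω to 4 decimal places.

Δθ = 3.082596 − 1.832596 = 1.250000
ω = Δθ/dt = 1.250000/1.0 = 1.2500
R = Δx/(sin θ' − sin θ) = -1.6000
v = R·ω = -1.6000·1.2500 = -2.0000

v = -2.0000, ω = 1.2500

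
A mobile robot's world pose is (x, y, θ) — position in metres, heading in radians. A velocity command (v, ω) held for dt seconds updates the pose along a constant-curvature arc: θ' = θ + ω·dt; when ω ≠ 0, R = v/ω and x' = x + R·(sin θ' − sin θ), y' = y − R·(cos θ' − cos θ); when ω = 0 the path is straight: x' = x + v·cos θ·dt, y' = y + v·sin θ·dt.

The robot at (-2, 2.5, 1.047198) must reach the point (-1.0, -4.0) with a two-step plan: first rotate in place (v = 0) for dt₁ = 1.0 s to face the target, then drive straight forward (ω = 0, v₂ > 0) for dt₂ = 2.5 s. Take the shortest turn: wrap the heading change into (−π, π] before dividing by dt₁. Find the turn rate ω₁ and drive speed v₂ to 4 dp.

heading to target = atan2(-4−2.5, -1−-2) = -1.4181
Δθ = wrap(-1.4181 − 1.0472) = -2.4653; ω₁ = Δθ/dt₁ = -2.4653
distance = √((-1−-2)² + (-4−2.5)²) = 6.5765; v₂ = distance/dt₂ = 2.6306

ω₁ = -2.4653, v₂ = 2.6306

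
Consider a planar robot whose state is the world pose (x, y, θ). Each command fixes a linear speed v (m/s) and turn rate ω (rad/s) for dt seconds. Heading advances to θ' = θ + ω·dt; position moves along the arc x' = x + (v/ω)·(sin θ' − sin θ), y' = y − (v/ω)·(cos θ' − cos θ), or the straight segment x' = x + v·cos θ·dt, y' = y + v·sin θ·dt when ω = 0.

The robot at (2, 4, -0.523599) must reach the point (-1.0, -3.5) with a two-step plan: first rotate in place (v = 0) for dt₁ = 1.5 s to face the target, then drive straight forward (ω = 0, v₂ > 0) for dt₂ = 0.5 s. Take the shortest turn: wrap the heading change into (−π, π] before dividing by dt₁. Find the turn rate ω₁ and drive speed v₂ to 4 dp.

ω₁ = -0.9518, v₂ = 16.1555

heading to target = atan2(-3.5−4, -1−2) = -1.9513
Δθ = wrap(-1.9513 − -0.5236) = -1.4277; ω₁ = Δθ/dt₁ = -0.9518
distance = √((-1−2)² + (-3.5−4)²) = 8.0777; v₂ = distance/dt₂ = 16.1555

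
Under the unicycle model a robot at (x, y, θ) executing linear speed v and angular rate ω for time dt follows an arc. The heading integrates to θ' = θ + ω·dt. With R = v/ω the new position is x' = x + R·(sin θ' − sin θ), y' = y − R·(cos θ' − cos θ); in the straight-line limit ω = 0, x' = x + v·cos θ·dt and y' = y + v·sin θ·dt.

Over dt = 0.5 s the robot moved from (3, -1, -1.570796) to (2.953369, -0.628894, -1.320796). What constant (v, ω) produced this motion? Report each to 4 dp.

Δθ = -1.320796 − -1.570796 = 0.250000
ω = Δθ/dt = 0.250000/0.5 = 0.5000
R = −Δy/(cos θ' − cos θ) = -1.5000
v = R·ω = -1.5000·0.5000 = -0.7500

v = -0.7500, ω = 0.5000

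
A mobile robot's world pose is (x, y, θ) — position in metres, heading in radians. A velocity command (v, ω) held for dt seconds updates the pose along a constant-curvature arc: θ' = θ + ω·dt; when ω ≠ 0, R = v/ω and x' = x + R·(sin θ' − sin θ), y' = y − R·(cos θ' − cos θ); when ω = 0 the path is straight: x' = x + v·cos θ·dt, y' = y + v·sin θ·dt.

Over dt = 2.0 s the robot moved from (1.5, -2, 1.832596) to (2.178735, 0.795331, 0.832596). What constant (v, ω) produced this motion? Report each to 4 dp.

v = 1.5000, ω = -0.5000

Δθ = 0.832596 − 1.832596 = -1.000000
ω = Δθ/dt = -1.000000/2.0 = -0.5000
R = −Δy/(cos θ' − cos θ) = -3.0000
v = R·ω = -3.0000·-0.5000 = 1.5000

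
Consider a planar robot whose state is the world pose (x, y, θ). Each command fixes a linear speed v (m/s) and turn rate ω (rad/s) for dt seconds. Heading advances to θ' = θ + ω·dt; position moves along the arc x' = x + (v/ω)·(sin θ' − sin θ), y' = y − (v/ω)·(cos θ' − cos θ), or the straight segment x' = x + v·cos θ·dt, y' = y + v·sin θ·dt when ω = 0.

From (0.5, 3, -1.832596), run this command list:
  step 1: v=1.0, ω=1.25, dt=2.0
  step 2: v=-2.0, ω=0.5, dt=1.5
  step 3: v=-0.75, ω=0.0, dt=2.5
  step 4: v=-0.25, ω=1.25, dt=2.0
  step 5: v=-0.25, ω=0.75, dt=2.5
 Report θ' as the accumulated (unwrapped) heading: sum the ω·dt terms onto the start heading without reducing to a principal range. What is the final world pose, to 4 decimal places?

step 1: θ'=0.6674 (R=0.8000) → pose (1.7679, 2.1646, 0.6674)
step 2: θ'=1.4174 (R=-4.0000) → pose (0.2907, -0.3660, 1.4174)
step 3: θ'=1.4174 (straight) → pose (0.0042, -2.2189, 1.4174)
step 4: θ'=3.9174 (R=-0.2000) → pose (0.3419, -2.3923, 3.9174)
step 5: θ'=5.7924 (R=-0.3333) → pose (0.2656, -1.8603, 5.7924)

(0.2656, -1.8603, 5.7924)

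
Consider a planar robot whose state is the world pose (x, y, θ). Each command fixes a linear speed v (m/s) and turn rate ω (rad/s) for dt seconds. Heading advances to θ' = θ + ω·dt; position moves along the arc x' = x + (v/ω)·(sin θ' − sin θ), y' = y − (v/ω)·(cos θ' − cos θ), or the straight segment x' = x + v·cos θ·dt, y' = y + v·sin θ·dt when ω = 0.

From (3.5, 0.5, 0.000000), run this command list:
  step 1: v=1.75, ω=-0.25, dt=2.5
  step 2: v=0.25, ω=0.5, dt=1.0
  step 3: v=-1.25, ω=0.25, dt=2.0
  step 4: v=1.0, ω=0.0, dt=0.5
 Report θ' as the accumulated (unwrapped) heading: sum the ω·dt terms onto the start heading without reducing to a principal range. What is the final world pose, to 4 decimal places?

(5.8364, -1.0392, 0.3750)

step 1: θ'=-0.6250 (R=-7.0000) → pose (7.5957, -0.8233, -0.6250)
step 2: θ'=-0.1250 (R=0.5000) → pose (7.8259, -0.9139, -0.1250)
step 3: θ'=0.3750 (R=-5.0000) → pose (5.3712, -1.2223, 0.3750)
step 4: θ'=0.3750 (straight) → pose (5.8364, -1.0392, 0.3750)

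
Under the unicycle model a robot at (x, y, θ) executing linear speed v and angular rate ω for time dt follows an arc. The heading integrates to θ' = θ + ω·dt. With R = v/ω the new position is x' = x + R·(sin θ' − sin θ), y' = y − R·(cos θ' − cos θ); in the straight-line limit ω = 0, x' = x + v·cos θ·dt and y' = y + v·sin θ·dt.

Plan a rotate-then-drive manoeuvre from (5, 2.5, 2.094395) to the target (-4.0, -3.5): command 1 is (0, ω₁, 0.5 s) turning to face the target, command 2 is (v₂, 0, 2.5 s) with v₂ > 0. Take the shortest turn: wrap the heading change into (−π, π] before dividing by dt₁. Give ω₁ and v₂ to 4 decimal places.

heading to target = atan2(-3.5−2.5, -4−5) = -2.5536
Δθ = wrap(-2.5536 − 2.0944) = 1.6352; ω₁ = Δθ/dt₁ = 3.2704
distance = √((-4−5)² + (-3.5−2.5)²) = 10.8167; v₂ = distance/dt₂ = 4.3267

ω₁ = 3.2704, v₂ = 4.3267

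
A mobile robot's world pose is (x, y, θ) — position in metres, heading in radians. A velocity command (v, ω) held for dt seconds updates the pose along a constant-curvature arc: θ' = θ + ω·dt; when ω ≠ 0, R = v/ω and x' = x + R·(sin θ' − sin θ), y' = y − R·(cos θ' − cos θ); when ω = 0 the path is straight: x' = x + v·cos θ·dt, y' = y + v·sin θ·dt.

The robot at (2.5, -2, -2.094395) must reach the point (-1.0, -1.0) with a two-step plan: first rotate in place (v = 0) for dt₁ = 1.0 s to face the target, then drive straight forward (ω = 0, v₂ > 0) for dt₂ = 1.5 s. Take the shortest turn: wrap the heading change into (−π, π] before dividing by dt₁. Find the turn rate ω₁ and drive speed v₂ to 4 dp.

heading to target = atan2(-1−-2, -1−2.5) = 2.8633
Δθ = wrap(2.8633 − -2.0944) = -1.3255; ω₁ = Δθ/dt₁ = -1.3255
distance = √((-1−2.5)² + (-1−-2)²) = 3.6401; v₂ = distance/dt₂ = 2.4267

ω₁ = -1.3255, v₂ = 2.4267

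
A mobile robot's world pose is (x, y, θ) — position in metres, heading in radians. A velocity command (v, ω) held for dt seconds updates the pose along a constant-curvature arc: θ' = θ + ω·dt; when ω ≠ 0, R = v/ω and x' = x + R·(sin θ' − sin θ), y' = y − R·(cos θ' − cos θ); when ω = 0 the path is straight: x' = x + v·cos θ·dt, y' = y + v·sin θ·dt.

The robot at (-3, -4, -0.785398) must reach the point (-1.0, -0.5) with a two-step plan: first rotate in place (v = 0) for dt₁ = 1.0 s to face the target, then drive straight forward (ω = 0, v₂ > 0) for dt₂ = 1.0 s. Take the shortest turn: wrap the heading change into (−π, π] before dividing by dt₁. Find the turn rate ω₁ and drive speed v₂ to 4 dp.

heading to target = atan2(-0.5−-4, -1−-3) = 1.0517
Δθ = wrap(1.0517 − -0.7854) = 1.8370; ω₁ = Δθ/dt₁ = 1.8370
distance = √((-1−-3)² + (-0.5−-4)²) = 4.0311; v₂ = distance/dt₂ = 4.0311

ω₁ = 1.8370, v₂ = 4.0311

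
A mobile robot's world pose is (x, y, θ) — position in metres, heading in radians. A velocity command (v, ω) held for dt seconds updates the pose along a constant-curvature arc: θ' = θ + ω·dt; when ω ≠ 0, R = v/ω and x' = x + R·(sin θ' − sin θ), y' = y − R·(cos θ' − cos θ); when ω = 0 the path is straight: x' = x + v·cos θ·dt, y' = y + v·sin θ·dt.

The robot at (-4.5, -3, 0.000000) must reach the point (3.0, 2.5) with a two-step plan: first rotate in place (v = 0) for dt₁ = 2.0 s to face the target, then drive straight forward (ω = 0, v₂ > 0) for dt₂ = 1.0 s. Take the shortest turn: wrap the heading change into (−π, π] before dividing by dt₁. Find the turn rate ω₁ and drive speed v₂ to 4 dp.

heading to target = atan2(2.5−-3, 3−-4.5) = 0.6327
Δθ = wrap(0.6327 − 0.0000) = 0.6327; ω₁ = Δθ/dt₁ = 0.3164
distance = √((3−-4.5)² + (2.5−-3)²) = 9.3005; v₂ = distance/dt₂ = 9.3005

ω₁ = 0.3164, v₂ = 9.3005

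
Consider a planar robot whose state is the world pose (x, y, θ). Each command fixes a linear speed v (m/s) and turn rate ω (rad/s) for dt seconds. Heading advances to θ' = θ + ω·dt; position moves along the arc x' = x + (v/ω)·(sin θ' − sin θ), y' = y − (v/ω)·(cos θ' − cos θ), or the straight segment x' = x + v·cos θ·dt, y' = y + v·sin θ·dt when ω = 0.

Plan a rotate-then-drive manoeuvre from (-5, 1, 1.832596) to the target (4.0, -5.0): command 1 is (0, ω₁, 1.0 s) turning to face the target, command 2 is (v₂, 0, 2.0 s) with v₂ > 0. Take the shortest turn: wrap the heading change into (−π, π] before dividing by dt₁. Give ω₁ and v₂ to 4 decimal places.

heading to target = atan2(-5−1, 4−-5) = -0.5880
Δθ = wrap(-0.5880 − 1.8326) = -2.4206; ω₁ = Δθ/dt₁ = -2.4206
distance = √((4−-5)² + (-5−1)²) = 10.8167; v₂ = distance/dt₂ = 5.4083

ω₁ = -2.4206, v₂ = 5.4083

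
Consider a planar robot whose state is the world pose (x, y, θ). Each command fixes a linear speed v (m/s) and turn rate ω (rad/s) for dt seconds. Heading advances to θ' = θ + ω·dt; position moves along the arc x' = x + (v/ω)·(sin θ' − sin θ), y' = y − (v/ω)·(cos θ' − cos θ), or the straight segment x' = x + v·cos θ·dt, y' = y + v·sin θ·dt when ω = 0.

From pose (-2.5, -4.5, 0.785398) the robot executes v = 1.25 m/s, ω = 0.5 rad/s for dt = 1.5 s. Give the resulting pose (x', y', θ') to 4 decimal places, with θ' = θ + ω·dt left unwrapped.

θ' = 0.7854 + 0.5·1.5 = 1.5354
R = v/ω = 1.25/0.5 = 2.5000
x' = -2.5 + 2.5000·(sin 1.5354 − sin 0.7854) = -1.7693
y' = -4.5 − 2.5000·(cos 1.5354 − cos 0.7854) = -2.8207

(-1.7693, -2.8207, 1.5354)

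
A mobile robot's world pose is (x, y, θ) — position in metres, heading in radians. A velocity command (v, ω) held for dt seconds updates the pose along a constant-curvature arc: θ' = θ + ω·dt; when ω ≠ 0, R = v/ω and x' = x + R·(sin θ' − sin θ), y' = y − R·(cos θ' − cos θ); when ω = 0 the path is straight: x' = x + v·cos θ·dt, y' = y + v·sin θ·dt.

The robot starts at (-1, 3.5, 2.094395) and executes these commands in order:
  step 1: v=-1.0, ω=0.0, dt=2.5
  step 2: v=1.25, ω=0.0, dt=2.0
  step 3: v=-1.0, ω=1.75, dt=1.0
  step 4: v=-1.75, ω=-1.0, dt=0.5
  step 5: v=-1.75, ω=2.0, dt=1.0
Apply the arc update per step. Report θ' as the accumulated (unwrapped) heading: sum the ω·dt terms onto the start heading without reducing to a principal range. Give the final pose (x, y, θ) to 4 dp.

step 1: θ'=2.0944 (straight) → pose (0.2500, 1.3349, 2.0944)
step 2: θ'=2.0944 (straight) → pose (-1.0000, 3.5000, 2.0944)
step 3: θ'=3.8444 (R=-0.5714) → pose (-0.1358, 3.3497, 3.8444)
step 4: θ'=3.3444 (R=1.7500) → pose (0.6429, 3.7285, 3.3444)
step 5: θ'=5.3444 (R=-0.8750) → pose (1.1726, 5.1025, 5.3444)

(1.1726, 5.1025, 5.3444)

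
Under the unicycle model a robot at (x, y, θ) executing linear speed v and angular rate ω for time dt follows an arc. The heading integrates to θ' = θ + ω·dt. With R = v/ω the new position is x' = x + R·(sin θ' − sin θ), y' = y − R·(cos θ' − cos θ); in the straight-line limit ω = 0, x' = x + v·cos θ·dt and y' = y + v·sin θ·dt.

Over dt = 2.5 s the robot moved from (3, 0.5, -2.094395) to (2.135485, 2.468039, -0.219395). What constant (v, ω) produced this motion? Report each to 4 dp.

Δθ = -0.219395 − -2.094395 = 1.875000
ω = Δθ/dt = 1.875000/2.5 = 0.7500
R = −Δy/(cos θ' − cos θ) = -1.3333
v = R·ω = -1.3333·0.7500 = -1.0000

v = -1.0000, ω = 0.7500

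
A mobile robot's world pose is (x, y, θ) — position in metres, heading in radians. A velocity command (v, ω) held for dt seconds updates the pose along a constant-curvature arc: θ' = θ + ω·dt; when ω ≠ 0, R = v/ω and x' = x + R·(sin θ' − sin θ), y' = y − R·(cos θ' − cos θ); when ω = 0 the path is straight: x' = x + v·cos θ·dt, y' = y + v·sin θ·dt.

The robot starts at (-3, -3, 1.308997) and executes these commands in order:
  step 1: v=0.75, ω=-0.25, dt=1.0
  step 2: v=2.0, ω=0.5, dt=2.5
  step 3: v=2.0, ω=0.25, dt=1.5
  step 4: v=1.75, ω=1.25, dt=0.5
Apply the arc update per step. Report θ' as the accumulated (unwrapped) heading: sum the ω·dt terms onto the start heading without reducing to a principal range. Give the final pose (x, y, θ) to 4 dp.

step 1: θ'=1.0590 (R=-3.0000) → pose (-2.7178, -2.3072, 1.0590)
step 2: θ'=2.3090 (R=4.0000) → pose (-3.2466, 2.3436, 2.3090)
step 3: θ'=2.6840 (R=8.0000) → pose (-5.6297, 4.1369, 2.6840)
step 4: θ'=3.3090 (R=1.4000) → pose (-6.4814, 4.2613, 3.3090)

(-6.4814, 4.2613, 3.3090)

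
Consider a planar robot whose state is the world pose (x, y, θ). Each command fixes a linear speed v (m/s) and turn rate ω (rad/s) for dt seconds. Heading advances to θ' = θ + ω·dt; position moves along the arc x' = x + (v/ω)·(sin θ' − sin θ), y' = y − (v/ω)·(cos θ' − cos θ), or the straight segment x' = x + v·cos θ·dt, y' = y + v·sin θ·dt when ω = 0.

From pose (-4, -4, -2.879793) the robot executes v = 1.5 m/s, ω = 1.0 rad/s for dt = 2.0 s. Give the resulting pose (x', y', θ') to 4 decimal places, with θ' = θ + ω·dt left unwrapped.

θ' = -2.8798 + 1.0·2.0 = -0.8798
R = v/ω = 1.5/1.0 = 1.5000
x' = -4 + 1.5000·(sin -0.8798 − sin -2.8798) = -4.7677
y' = -4 − 1.5000·(cos -0.8798 − cos -2.8798) = -6.4049

(-4.7677, -6.4049, -0.8798)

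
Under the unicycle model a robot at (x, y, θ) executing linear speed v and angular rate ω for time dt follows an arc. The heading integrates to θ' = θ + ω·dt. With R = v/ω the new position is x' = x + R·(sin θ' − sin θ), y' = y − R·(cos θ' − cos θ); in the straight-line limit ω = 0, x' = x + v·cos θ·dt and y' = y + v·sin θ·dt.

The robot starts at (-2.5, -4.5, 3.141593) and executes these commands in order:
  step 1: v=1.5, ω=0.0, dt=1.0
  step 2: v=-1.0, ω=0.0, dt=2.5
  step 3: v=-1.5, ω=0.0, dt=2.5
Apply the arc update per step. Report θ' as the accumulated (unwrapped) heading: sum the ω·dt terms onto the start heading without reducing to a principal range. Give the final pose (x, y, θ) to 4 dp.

step 1: θ'=3.1416 (straight) → pose (-4.0000, -4.5000, 3.1416)
step 2: θ'=3.1416 (straight) → pose (-1.5000, -4.5000, 3.1416)
step 3: θ'=3.1416 (straight) → pose (2.2500, -4.5000, 3.1416)

(2.2500, -4.5000, 3.1416)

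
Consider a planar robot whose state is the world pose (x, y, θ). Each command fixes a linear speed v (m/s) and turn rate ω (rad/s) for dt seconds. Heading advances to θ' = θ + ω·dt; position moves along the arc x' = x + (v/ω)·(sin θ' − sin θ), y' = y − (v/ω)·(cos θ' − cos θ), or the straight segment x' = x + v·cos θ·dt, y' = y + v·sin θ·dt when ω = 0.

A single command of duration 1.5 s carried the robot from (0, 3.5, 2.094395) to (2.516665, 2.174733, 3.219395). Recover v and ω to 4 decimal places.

Δθ = 3.219395 − 2.094395 = 1.125000
ω = Δθ/dt = 1.125000/1.5 = 0.7500
R = Δx/(sin θ' − sin θ) = -2.6667
v = R·ω = -2.6667·0.7500 = -2.0000

v = -2.0000, ω = 0.7500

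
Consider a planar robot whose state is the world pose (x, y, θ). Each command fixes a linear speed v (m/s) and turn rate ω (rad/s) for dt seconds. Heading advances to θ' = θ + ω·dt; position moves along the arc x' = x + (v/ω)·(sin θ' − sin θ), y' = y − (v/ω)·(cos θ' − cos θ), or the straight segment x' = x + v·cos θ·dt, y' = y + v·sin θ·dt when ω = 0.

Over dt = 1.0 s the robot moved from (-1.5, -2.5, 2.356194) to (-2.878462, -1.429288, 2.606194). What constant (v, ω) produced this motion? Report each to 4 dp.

v = 1.7500, ω = 0.2500

Δθ = 2.606194 − 2.356194 = 0.250000
ω = Δθ/dt = 0.250000/1.0 = 0.2500
R = Δx/(sin θ' − sin θ) = 7.0000
v = R·ω = 7.0000·0.2500 = 1.7500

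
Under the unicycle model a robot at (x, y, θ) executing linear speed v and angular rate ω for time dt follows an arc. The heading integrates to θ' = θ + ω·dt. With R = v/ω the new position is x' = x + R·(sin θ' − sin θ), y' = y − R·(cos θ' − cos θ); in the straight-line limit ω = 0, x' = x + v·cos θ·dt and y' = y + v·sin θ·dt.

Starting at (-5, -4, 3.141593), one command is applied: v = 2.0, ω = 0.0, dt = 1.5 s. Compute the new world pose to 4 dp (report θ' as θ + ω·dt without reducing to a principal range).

(-8.0000, -4.0000, 3.1416)

θ' = 3.1416 + 0.0·1.5 = 3.1416
ω = 0 → straight: x' = -5 + 2.0·cos(3.1416)·1.5 = -8.0000
y' = -4 + 2.0·sin(3.1416)·1.5 = -4.0000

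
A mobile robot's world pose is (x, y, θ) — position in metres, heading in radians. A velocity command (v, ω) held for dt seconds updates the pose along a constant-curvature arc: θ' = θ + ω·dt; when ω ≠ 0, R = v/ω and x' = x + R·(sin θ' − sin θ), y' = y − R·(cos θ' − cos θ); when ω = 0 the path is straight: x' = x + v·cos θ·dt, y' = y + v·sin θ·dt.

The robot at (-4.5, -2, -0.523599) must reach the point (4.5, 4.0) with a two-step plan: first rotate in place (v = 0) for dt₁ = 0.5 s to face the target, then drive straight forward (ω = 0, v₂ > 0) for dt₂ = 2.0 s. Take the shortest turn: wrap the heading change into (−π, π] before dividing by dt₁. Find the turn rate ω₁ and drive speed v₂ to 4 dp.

heading to target = atan2(4−-2, 4.5−-4.5) = 0.5880
Δθ = wrap(0.5880 − -0.5236) = 1.1116; ω₁ = Δθ/dt₁ = 2.2232
distance = √((4.5−-4.5)² + (4−-2)²) = 10.8167; v₂ = distance/dt₂ = 5.4083

ω₁ = 2.2232, v₂ = 5.4083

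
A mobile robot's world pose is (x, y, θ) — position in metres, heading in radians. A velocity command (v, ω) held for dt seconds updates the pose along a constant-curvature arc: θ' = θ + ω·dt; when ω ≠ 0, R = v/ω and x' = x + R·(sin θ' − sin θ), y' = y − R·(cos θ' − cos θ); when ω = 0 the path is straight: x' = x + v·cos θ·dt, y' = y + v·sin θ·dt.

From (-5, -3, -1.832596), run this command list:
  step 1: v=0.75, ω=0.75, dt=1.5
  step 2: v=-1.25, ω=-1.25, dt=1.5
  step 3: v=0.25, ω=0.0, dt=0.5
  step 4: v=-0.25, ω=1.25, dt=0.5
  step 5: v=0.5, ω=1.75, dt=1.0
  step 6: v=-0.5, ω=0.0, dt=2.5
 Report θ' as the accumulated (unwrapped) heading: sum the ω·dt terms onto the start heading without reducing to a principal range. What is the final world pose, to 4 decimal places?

(-5.6087, -2.5129, -0.2076)

step 1: θ'=-0.7076 (R=1.0000) → pose (-4.6841, -4.0187, -0.7076)
step 2: θ'=-2.5826 (R=1.0000) → pose (-4.5644, -2.4110, -2.5826)
step 3: θ'=-2.5826 (straight) → pose (-4.6704, -2.4773, -2.5826)
step 4: θ'=-1.9576 (R=-0.2000) → pose (-4.5912, -2.3832, -1.9576)
step 5: θ'=-0.2076 (R=0.2857) → pose (-4.3855, -2.7706, -0.2076)
step 6: θ'=-0.2076 (straight) → pose (-5.6087, -2.5129, -0.2076)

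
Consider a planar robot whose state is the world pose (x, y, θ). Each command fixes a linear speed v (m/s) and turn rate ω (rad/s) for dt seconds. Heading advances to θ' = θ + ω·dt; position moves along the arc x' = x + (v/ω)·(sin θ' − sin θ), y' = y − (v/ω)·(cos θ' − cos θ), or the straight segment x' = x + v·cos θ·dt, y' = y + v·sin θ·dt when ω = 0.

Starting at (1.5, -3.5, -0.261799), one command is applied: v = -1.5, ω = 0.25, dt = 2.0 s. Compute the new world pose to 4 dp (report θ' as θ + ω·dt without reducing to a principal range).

θ' = -0.2618 + 0.25·2.0 = 0.2382
R = v/ω = -1.5/0.25 = -6.0000
x' = 1.5 + -6.0000·(sin 0.2382 − sin -0.2618) = -1.4686
y' = -3.5 − -6.0000·(cos 0.2382 − cos -0.2618) = -3.4650

(-1.4686, -3.4650, 0.2382)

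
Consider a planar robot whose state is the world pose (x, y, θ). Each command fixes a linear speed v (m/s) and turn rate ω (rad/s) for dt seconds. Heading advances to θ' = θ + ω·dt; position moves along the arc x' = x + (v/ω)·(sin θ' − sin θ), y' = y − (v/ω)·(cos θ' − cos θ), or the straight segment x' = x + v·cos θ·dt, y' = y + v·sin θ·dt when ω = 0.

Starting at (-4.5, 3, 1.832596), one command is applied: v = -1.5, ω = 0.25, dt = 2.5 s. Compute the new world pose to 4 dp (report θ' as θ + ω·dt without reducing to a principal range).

θ' = 1.8326 + 0.25·2.5 = 2.4576
R = v/ω = -1.5/0.25 = -6.0000
x' = -4.5 + -6.0000·(sin 2.4576 − sin 1.8326) = -2.4958
y' = 3 − -6.0000·(cos 2.4576 − cos 1.8326) = -0.0974

(-2.4958, -0.0974, 2.4576)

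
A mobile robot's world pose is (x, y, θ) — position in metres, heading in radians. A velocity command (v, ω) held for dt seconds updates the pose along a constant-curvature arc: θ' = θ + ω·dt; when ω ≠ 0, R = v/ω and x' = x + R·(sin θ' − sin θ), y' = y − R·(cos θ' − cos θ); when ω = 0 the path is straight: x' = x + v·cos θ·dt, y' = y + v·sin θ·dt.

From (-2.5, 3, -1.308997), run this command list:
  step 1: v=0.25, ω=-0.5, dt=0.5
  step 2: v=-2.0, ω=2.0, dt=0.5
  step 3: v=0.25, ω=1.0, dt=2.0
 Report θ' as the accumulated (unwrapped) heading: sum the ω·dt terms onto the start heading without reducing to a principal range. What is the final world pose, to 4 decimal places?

(-2.5721, 3.8921, 1.4410)

step 1: θ'=-1.5590 (R=-0.5000) → pose (-2.4830, 2.8765, -1.5590)
step 2: θ'=-0.5590 (R=-1.0000) → pose (-2.9526, 3.7125, -0.5590)
step 3: θ'=1.4410 (R=0.2500) → pose (-2.5721, 3.8921, 1.4410)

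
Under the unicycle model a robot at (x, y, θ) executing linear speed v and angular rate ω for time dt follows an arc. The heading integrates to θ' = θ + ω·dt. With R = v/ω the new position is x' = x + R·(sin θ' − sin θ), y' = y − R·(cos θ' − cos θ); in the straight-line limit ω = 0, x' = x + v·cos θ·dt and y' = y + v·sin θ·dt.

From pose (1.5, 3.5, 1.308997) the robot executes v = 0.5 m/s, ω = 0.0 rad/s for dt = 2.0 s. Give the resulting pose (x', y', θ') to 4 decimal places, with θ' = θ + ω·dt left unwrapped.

θ' = 1.3090 + 0.0·2.0 = 1.3090
ω = 0 → straight: x' = 1.5 + 0.5·cos(1.3090)·2.0 = 1.7588
y' = 3.5 + 0.5·sin(1.3090)·2.0 = 4.4659

(1.7588, 4.4659, 1.3090)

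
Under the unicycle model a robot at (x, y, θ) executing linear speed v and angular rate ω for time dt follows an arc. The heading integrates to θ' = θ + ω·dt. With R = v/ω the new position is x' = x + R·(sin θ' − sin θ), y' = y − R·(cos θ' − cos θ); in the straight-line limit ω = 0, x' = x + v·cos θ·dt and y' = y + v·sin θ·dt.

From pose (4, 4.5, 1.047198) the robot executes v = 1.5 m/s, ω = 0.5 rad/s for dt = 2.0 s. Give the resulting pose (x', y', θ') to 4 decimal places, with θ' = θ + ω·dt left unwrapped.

θ' = 1.0472 + 0.5·2.0 = 2.0472
R = v/ω = 1.5/0.5 = 3.0000
x' = 4 + 3.0000·(sin 2.0472 − sin 1.0472) = 4.0679
y' = 4.5 − 3.0000·(cos 2.0472 − cos 1.0472) = 7.3758

(4.0679, 7.3758, 2.0472)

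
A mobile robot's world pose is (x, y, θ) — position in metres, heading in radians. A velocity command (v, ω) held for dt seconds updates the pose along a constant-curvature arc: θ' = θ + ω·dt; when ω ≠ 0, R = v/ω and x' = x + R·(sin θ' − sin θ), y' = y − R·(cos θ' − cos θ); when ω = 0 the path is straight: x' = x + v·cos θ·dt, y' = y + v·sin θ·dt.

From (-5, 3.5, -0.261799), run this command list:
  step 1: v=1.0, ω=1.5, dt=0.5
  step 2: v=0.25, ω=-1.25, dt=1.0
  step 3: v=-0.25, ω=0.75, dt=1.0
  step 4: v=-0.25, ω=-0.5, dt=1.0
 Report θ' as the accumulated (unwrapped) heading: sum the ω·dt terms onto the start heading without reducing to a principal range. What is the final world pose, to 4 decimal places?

step 1: θ'=0.4882 (R=0.6667) → pose (-4.5148, 3.5552, 0.4882)
step 2: θ'=-0.7618 (R=-0.2000) → pose (-4.2829, 3.5232, -0.7618)
step 3: θ'=-0.0118 (R=-0.3333) → pose (-4.5091, 3.6154, -0.0118)
step 4: θ'=-0.5118 (R=0.5000) → pose (-4.7480, 3.6794, -0.5118)

(-4.7480, 3.6794, -0.5118)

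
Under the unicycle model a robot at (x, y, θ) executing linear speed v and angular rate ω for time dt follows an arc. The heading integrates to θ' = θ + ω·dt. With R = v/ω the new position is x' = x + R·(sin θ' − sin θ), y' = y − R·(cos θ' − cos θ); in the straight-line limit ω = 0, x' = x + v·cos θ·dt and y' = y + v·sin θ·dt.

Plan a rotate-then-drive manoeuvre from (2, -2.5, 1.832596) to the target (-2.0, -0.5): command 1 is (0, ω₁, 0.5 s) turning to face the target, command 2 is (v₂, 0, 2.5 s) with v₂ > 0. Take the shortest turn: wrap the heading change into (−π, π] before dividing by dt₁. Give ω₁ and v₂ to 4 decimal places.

heading to target = atan2(-0.5−-2.5, -2−2) = 2.6779
Δθ = wrap(2.6779 − 1.8326) = 0.8453; ω₁ = Δθ/dt₁ = 1.6907
distance = √((-2−2)² + (-0.5−-2.5)²) = 4.4721; v₂ = distance/dt₂ = 1.7889

ω₁ = 1.6907, v₂ = 1.7889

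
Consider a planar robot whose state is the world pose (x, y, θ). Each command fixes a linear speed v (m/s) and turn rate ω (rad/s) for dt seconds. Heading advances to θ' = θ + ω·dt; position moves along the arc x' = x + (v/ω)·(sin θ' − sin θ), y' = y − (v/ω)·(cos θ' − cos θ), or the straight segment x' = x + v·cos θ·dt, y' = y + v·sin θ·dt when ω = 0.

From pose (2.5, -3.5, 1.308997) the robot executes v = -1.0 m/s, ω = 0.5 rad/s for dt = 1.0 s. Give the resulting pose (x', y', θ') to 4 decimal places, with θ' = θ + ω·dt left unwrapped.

θ' = 1.3090 + 0.5·1.0 = 1.8090
R = v/ω = -1.0/0.5 = -2.0000
x' = 2.5 + -2.0000·(sin 1.8090 − sin 1.3090) = 2.4883
y' = -3.5 − -2.0000·(cos 1.8090 − cos 1.3090) = -4.4895

(2.4883, -4.4895, 1.8090)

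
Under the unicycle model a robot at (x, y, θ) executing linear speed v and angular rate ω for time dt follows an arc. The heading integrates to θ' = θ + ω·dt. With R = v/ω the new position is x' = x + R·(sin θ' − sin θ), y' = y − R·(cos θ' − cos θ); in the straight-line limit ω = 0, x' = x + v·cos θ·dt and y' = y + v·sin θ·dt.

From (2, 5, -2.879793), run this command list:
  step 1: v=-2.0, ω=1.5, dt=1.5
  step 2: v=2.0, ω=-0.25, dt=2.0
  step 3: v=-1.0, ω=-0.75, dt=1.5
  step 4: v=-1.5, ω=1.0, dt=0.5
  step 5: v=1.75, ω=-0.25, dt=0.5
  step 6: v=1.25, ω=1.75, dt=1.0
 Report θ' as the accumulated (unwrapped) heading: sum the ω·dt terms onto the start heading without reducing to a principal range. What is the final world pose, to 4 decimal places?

(5.8221, 4.6266, -0.1298)

step 1: θ'=-0.6298 (R=-1.3333) → pose (2.4402, 7.3654, -0.6298)
step 2: θ'=-1.1298 (R=-8.0000) → pose (4.9630, 4.3150, -1.1298)
step 3: θ'=-2.2548 (R=1.3333) → pose (5.1353, 5.7267, -2.2548)
step 4: θ'=-1.7548 (R=-1.5000) → pose (5.4474, 6.4001, -1.7548)
step 5: θ'=-1.8798 (R=-7.0000) → pose (5.2341, 5.5521, -1.8798)
step 6: θ'=-0.1298 (R=0.7143) → pose (5.8221, 4.6266, -0.1298)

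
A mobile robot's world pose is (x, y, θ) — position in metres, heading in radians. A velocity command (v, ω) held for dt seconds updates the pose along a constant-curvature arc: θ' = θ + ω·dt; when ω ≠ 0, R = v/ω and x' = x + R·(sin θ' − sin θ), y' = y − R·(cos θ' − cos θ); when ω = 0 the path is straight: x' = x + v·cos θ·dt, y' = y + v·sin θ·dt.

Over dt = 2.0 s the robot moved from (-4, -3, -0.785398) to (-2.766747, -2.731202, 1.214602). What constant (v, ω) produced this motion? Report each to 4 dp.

Δθ = 1.214602 − -0.785398 = 2.000000
ω = Δθ/dt = 2.000000/2.0 = 1.0000
R = Δx/(sin θ' − sin θ) = 0.7500
v = R·ω = 0.7500·1.0000 = 0.7500

v = 0.7500, ω = 1.0000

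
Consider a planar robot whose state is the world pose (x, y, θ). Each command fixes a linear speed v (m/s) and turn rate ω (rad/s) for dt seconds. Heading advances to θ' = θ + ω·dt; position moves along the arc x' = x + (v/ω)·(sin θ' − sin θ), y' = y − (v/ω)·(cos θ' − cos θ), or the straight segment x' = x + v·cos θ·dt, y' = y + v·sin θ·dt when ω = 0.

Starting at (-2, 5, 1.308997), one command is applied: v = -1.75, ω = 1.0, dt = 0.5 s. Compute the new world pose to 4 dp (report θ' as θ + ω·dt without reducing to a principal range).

(-2.0102, 4.1341, 1.8090)

θ' = 1.3090 + 1.0·0.5 = 1.8090
R = v/ω = -1.75/1.0 = -1.7500
x' = -2 + -1.7500·(sin 1.8090 − sin 1.3090) = -2.0102
y' = 5 − -1.7500·(cos 1.8090 − cos 1.3090) = 4.1341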